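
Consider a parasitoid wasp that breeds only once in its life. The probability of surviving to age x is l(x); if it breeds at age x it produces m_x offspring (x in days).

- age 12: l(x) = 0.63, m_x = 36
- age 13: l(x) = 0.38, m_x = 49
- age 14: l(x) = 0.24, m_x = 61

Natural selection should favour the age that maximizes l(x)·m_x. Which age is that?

12

Expected offspring if breeding at age x = l(x) × m_x:
  age 12: 0.63 × 36 = 22.680
  age 13: 0.38 × 49 = 18.620
  age 14: 0.24 × 61 = 14.640
Maximum at age 12 (22.680).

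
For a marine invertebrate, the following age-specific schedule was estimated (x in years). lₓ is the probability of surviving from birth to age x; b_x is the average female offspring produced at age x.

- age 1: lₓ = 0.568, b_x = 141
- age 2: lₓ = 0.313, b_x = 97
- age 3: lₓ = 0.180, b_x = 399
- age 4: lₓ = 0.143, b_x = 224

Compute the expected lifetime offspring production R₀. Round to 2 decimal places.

R₀ = Σ lₓ b_x:
  age 1: 0.568 × 141 = 80.0880
  age 2: 0.313 × 97 = 30.3610
  age 3: 0.180 × 399 = 71.8200
  age 4: 0.143 × 224 = 32.0320
R₀ = 80.0880 + 30.3610 + 71.8200 + 32.0320 = 214.3010

214.30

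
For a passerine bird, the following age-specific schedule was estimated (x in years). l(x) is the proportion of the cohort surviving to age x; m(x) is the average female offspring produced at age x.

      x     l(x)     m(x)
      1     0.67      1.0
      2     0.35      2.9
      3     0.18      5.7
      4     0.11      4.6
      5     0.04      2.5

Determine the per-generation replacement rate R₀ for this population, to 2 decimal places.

3.32

R₀ = Σ l(x) m(x):
  age 1: 0.67 × 1.0 = 0.6700
  age 2: 0.35 × 2.9 = 1.0150
  age 3: 0.18 × 5.7 = 1.0260
  age 4: 0.11 × 4.6 = 0.5060
  age 5: 0.04 × 2.5 = 0.1000
R₀ = 0.6700 + 1.0150 + 1.0260 + 0.5060 + 0.1000 = 3.3170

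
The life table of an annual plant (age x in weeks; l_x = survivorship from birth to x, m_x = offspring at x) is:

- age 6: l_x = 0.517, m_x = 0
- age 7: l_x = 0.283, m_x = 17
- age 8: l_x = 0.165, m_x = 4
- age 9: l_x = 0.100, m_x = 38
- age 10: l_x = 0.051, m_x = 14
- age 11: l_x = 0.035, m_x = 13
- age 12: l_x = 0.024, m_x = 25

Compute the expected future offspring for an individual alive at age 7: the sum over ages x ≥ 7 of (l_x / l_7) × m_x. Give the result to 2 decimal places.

l_7 = 0.283. Conditional survival from age 7 to x is l_x / l_7.
  x=7: (0.283/0.283) × 17 = 17.0000
  x=8: (0.165/0.283) × 4 = 2.3322
  x=9: (0.100/0.283) × 38 = 13.4276
  x=10: (0.051/0.283) × 14 = 2.5230
  x=11: (0.035/0.283) × 13 = 1.6078
  x=12: (0.024/0.283) × 25 = 2.1201
Sum = 17.0000 + 2.3322 + 13.4276 + 2.5230 + 1.6078 + 2.1201 = 39.0106

39.01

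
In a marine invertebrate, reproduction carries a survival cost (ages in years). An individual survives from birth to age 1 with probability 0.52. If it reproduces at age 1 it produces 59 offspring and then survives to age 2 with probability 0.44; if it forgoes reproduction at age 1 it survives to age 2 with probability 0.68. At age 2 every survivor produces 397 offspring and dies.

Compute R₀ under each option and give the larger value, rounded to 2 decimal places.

140.38

breed at age 1: R₀ = 0.52 × (59 + 0.44 × 397) = 0.52 × 233.6800 = 121.5136
delay to age 2: R₀ = 0.52 × (0.68 × 397) = 0.52 × 269.9600 = 140.3792
Higher: delay to age 2 (140.3792).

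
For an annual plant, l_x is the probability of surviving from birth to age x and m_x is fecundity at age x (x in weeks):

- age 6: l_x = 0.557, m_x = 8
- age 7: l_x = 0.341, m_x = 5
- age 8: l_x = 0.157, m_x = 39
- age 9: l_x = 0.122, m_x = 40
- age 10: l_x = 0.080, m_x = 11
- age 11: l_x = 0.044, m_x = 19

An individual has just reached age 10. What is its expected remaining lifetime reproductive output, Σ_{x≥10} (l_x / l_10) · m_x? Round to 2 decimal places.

l_10 = 0.080. Conditional survival from age 10 to x is l_x / l_10.
  x=10: (0.080/0.080) × 11 = 11.0000
  x=11: (0.044/0.080) × 19 = 10.4500
Sum = 11.0000 + 10.4500 = 21.4500

21.45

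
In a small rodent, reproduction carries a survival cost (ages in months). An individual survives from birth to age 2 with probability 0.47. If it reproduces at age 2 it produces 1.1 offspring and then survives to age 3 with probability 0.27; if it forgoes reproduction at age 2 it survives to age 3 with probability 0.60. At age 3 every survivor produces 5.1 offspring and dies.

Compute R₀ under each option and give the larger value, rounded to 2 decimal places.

breed at age 2: R₀ = 0.47 × (1.1 + 0.27 × 5.1) = 0.47 × 2.4770 = 1.1642
delay to age 3: R₀ = 0.47 × (0.60 × 5.1) = 0.47 × 3.0600 = 1.4382
Higher: delay to age 3 (1.4382).

1.44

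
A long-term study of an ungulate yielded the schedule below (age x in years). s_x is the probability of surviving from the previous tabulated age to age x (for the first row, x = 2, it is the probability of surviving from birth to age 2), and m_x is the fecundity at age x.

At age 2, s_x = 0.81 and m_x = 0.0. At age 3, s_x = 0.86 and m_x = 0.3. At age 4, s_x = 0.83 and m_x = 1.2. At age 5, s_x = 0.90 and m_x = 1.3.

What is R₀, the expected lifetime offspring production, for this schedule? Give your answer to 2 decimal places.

1.58

Survivorship from birth: l_x = s_2·s_3·…·s_x.
  l_2 = 0.81000
  l_3 = 0.69660
  l_4 = 0.57818
  l_5 = 0.52036
R₀ = Σ l_x m_x:
  age 2: 0.81000 × 0.0 = 0.0000
  age 3: 0.69660 × 0.3 = 0.2090
  age 4: 0.57818 × 1.2 = 0.6938
  age 5: 0.52036 × 1.3 = 0.6765
R₀ = 0.0000 + 0.2090 + 0.6938 + 0.6765 = 1.5793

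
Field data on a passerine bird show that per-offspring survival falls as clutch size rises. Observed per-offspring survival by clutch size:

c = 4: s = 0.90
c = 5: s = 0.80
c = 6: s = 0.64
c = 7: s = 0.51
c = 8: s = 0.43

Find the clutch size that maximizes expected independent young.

5

Expected independent young = c × s(c):
  c=4: 4 × 0.90 = 3.600
  c=5: 5 × 0.80 = 4.000
  c=6: 6 × 0.64 = 3.840
  c=7: 7 × 0.51 = 3.570
  c=8: 8 × 0.43 = 3.440
Maximum at c = 5 (4.000 independent young).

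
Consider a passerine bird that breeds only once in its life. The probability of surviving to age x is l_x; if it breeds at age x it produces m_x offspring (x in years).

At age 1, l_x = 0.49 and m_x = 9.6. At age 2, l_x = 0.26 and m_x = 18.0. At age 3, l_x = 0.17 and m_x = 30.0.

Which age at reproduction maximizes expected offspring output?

Expected offspring if breeding at age x = l_x × m_x:
  age 1: 0.49 × 9.6 = 4.704
  age 2: 0.26 × 18.0 = 4.680
  age 3: 0.17 × 30.0 = 5.100
Maximum at age 3 (5.100).

3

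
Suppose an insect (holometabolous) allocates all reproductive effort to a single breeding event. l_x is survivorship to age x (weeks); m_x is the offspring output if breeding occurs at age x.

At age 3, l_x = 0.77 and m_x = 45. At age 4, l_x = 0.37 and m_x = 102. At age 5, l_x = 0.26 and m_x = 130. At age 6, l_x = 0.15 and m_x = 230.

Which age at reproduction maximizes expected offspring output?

4

Expected offspring if breeding at age x = l_x × m_x:
  age 3: 0.77 × 45 = 34.650
  age 4: 0.37 × 102 = 37.740
  age 5: 0.26 × 130 = 33.800
  age 6: 0.15 × 230 = 34.500
Maximum at age 4 (37.740).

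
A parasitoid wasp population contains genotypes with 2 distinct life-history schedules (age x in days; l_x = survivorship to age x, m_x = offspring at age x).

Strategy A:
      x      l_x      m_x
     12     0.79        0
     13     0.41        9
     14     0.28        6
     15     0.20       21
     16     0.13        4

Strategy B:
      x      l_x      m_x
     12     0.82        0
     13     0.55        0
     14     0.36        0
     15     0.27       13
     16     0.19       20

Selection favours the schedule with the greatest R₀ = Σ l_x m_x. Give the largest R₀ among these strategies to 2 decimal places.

10.09

Strategy A: R₀ = 0.79×0 + 0.41×9 + 0.28×6 + 0.20×21 + 0.13×4 = 10.0900
Strategy B: R₀ = 0.82×0 + 0.55×0 + 0.36×0 + 0.27×13 + 0.19×20 = 7.3100
Highest R₀: strategy A with 10.0900.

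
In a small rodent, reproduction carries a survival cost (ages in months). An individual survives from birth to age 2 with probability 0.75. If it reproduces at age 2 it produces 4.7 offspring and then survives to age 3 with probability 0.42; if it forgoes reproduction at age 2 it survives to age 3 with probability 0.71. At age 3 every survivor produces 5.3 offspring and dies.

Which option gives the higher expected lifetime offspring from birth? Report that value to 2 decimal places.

breed at age 2: R₀ = 0.75 × (4.7 + 0.42 × 5.3) = 0.75 × 6.9260 = 5.1945
delay to age 3: R₀ = 0.75 × (0.71 × 5.3) = 0.75 × 3.7630 = 2.8222
Higher: breed at age 2 (5.1945).

5.19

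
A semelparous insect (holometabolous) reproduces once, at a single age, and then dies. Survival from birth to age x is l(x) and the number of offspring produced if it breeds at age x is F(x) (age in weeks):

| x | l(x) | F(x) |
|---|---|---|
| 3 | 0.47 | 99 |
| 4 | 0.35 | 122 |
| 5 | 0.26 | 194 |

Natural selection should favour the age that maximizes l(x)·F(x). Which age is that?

5

Expected offspring if breeding at age x = l(x) × F(x):
  age 3: 0.47 × 99 = 46.530
  age 4: 0.35 × 122 = 42.700
  age 5: 0.26 × 194 = 50.440
Maximum at age 5 (50.440).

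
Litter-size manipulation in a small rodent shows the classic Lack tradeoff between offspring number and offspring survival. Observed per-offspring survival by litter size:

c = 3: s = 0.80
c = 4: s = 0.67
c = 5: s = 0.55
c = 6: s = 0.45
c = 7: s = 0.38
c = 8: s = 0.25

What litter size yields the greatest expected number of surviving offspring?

5

Expected surviving offspring = c × s(c):
  c=3: 3 × 0.80 = 2.400
  c=4: 4 × 0.67 = 2.680
  c=5: 5 × 0.55 = 2.750
  c=6: 6 × 0.45 = 2.700
  c=7: 7 × 0.38 = 2.660
  c=8: 8 × 0.25 = 2.000
Maximum at c = 5 (2.750 surviving offspring).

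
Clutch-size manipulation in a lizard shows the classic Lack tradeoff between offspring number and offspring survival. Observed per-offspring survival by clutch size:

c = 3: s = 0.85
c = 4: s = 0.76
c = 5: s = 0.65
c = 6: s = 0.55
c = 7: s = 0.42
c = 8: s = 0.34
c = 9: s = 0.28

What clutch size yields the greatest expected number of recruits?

Expected recruits = c × s(c):
  c=3: 3 × 0.85 = 2.550
  c=4: 4 × 0.76 = 3.040
  c=5: 5 × 0.65 = 3.250
  c=6: 6 × 0.55 = 3.300
  c=7: 7 × 0.42 = 2.940
  c=8: 8 × 0.34 = 2.720
  c=9: 9 × 0.28 = 2.520
Maximum at c = 6 (3.300 recruits).

6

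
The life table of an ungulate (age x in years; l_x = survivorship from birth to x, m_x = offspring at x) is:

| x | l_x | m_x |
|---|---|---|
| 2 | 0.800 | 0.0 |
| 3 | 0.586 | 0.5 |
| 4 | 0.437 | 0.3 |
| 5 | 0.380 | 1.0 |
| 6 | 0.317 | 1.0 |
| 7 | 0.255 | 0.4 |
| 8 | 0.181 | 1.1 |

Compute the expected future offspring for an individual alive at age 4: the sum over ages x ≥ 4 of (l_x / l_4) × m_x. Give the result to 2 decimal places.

2.58

l_4 = 0.437. Conditional survival from age 4 to x is l_x / l_4.
  x=4: (0.437/0.437) × 0.3 = 0.3000
  x=5: (0.380/0.437) × 1.0 = 0.8696
  x=6: (0.317/0.437) × 1.0 = 0.7254
  x=7: (0.255/0.437) × 0.4 = 0.2334
  x=8: (0.181/0.437) × 1.1 = 0.4556
Sum = 0.3000 + 0.8696 + 0.7254 + 0.2334 + 0.4556 = 2.5840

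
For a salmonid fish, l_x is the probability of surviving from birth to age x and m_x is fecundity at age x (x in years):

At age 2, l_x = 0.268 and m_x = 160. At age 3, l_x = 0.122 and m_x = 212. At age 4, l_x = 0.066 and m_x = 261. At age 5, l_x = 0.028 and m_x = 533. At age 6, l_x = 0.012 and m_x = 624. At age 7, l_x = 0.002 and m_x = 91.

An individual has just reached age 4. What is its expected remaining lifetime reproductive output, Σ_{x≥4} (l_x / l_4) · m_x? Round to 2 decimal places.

603.33

l_4 = 0.066. Conditional survival from age 4 to x is l_x / l_4.
  x=4: (0.066/0.066) × 261 = 261.0000
  x=5: (0.028/0.066) × 533 = 226.1212
  x=6: (0.012/0.066) × 624 = 113.4545
  x=7: (0.002/0.066) × 91 = 2.7576
Sum = 261.0000 + 226.1212 + 113.4545 + 2.7576 = 603.3333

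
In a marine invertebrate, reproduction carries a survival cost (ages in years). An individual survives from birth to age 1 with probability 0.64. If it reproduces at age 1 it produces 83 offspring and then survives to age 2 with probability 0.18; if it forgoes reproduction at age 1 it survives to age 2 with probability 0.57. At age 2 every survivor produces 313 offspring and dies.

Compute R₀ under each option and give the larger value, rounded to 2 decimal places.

114.18

breed at age 1: R₀ = 0.64 × (83 + 0.18 × 313) = 0.64 × 139.3400 = 89.1776
delay to age 2: R₀ = 0.64 × (0.57 × 313) = 0.64 × 178.4100 = 114.1824
Higher: delay to age 2 (114.1824).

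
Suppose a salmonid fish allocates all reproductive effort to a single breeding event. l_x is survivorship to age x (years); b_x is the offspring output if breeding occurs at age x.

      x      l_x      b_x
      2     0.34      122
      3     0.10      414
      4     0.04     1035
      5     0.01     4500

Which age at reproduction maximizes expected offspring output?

Expected offspring if breeding at age x = l_x × b_x:
  age 2: 0.34 × 122 = 41.480
  age 3: 0.10 × 414 = 41.400
  age 4: 0.04 × 1035 = 41.400
  age 5: 0.01 × 4500 = 45.000
Maximum at age 5 (45.000).

5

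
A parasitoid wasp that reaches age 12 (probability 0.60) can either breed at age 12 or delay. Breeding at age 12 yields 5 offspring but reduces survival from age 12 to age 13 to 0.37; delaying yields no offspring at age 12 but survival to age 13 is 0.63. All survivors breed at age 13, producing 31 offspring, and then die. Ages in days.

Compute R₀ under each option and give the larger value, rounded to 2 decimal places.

11.72

breed at age 12: R₀ = 0.60 × (5 + 0.37 × 31) = 0.60 × 16.4700 = 9.8820
delay to age 13: R₀ = 0.60 × (0.63 × 31) = 0.60 × 19.5300 = 11.7180
Higher: delay to age 13 (11.7180).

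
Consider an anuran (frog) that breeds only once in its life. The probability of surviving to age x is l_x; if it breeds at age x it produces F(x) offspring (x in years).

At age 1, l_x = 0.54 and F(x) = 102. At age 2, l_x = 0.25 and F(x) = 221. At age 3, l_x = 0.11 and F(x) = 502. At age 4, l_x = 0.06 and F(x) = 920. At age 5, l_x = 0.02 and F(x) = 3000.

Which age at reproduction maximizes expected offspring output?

Expected offspring if breeding at age x = l_x × F(x):
  age 1: 0.54 × 102 = 55.080
  age 2: 0.25 × 221 = 55.250
  age 3: 0.11 × 502 = 55.220
  age 4: 0.06 × 920 = 55.200
  age 5: 0.02 × 3000 = 60.000
Maximum at age 5 (60.000).

5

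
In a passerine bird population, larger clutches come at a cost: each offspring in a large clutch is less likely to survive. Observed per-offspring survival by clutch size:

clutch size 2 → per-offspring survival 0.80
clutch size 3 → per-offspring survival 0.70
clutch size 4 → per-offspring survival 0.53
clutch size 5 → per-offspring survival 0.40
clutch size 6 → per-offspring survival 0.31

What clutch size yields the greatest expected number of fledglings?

4

Expected fledglings = c × s(c):
  c=2: 2 × 0.80 = 1.600
  c=3: 3 × 0.70 = 2.100
  c=4: 4 × 0.53 = 2.120
  c=5: 5 × 0.40 = 2.000
  c=6: 6 × 0.31 = 1.860
Maximum at c = 4 (2.120 fledglings).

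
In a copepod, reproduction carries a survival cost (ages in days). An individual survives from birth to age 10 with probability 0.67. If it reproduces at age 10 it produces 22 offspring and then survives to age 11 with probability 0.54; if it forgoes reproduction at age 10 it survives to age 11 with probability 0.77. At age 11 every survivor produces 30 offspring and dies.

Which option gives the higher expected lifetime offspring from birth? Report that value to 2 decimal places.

25.59

breed at age 10: R₀ = 0.67 × (22 + 0.54 × 30) = 0.67 × 38.2000 = 25.5940
delay to age 11: R₀ = 0.67 × (0.77 × 30) = 0.67 × 23.1000 = 15.4770
Higher: breed at age 10 (25.5940).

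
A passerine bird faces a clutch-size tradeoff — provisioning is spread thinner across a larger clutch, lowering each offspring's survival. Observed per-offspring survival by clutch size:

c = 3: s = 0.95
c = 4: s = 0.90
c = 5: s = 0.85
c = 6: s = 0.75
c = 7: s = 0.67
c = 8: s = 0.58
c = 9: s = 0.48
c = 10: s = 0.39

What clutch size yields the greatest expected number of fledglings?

Expected fledglings = c × s(c):
  c=3: 3 × 0.95 = 2.850
  c=4: 4 × 0.90 = 3.600
  c=5: 5 × 0.85 = 4.250
  c=6: 6 × 0.75 = 4.500
  c=7: 7 × 0.67 = 4.690
  c=8: 8 × 0.58 = 4.640
  c=9: 9 × 0.48 = 4.320
  c=10: 10 × 0.39 = 3.900
Maximum at c = 7 (4.690 fledglings).

7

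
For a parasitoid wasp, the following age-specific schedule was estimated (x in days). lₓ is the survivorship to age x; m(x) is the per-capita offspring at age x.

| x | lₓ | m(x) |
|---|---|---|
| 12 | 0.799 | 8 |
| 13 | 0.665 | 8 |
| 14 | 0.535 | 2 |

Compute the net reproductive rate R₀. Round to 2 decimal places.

12.78

R₀ = Σ lₓ m(x):
  age 12: 0.799 × 8 = 6.3920
  age 13: 0.665 × 8 = 5.3200
  age 14: 0.535 × 2 = 1.0700
R₀ = 6.3920 + 5.3200 + 1.0700 = 12.7820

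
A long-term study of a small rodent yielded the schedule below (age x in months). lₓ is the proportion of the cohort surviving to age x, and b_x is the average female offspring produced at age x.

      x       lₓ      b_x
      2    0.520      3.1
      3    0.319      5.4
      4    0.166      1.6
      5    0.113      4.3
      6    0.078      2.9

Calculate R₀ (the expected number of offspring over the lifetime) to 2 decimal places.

4.31

R₀ = Σ lₓ b_x:
  age 2: 0.520 × 3.1 = 1.6120
  age 3: 0.319 × 5.4 = 1.7226
  age 4: 0.166 × 1.6 = 0.2656
  age 5: 0.113 × 4.3 = 0.4859
  age 6: 0.078 × 2.9 = 0.2262
R₀ = 1.6120 + 1.7226 + 0.2656 + 0.4859 + 0.2262 = 4.3123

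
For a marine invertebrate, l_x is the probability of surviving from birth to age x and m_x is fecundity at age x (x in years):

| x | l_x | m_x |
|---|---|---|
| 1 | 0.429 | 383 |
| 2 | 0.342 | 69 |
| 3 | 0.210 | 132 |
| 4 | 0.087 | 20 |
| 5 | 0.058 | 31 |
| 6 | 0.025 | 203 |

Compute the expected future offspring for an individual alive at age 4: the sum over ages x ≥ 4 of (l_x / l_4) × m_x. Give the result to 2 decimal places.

l_4 = 0.087. Conditional survival from age 4 to x is l_x / l_4.
  x=4: (0.087/0.087) × 20 = 20.0000
  x=5: (0.058/0.087) × 31 = 20.6667
  x=6: (0.025/0.087) × 203 = 58.3333
Sum = 20.0000 + 20.6667 + 58.3333 = 99.0000

99.00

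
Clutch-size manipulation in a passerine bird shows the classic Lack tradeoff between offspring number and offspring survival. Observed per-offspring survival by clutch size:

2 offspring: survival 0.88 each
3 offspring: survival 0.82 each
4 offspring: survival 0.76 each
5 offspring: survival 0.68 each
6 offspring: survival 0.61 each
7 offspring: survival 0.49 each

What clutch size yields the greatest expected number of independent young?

Expected independent young = c × s(c):
  c=2: 2 × 0.88 = 1.760
  c=3: 3 × 0.82 = 2.460
  c=4: 4 × 0.76 = 3.040
  c=5: 5 × 0.68 = 3.400
  c=6: 6 × 0.61 = 3.660
  c=7: 7 × 0.49 = 3.430
Maximum at c = 6 (3.660 independent young).

6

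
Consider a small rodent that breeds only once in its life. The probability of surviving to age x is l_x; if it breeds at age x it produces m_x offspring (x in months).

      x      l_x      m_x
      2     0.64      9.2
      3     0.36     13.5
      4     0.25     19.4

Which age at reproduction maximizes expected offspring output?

Expected offspring if breeding at age x = l_x × m_x:
  age 2: 0.64 × 9.2 = 5.888
  age 3: 0.36 × 13.5 = 4.860
  age 4: 0.25 × 19.4 = 4.850
Maximum at age 2 (5.888).

2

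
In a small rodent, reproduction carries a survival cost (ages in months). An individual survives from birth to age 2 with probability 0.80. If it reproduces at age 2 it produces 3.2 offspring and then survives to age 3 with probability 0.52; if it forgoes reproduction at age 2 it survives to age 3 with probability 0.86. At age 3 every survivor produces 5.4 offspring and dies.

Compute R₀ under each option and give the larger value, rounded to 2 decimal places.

4.81

breed at age 2: R₀ = 0.80 × (3.2 + 0.52 × 5.4) = 0.80 × 6.0080 = 4.8064
delay to age 3: R₀ = 0.80 × (0.86 × 5.4) = 0.80 × 4.6440 = 3.7152
Higher: breed at age 2 (4.8064).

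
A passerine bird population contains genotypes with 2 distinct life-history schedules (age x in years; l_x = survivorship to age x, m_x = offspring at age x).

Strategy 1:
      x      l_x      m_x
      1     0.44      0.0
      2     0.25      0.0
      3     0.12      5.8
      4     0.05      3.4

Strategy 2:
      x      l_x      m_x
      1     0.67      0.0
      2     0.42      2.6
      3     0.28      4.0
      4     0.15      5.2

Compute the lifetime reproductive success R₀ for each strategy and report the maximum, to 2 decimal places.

Strategy 1: R₀ = 0.44×0.0 + 0.25×0.0 + 0.12×5.8 + 0.05×3.4 = 0.8660
Strategy 2: R₀ = 0.67×0.0 + 0.42×2.6 + 0.28×4.0 + 0.15×5.2 = 2.9920
Highest R₀: strategy 2 with 2.9920.

2.99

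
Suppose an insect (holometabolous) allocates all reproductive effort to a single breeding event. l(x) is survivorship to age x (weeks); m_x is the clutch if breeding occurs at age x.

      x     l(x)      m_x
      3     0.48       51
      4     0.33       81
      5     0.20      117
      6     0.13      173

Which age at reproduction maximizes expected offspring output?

4

Expected offspring if breeding at age x = l(x) × m_x:
  age 3: 0.48 × 51 = 24.480
  age 4: 0.33 × 81 = 26.730
  age 5: 0.20 × 117 = 23.400
  age 6: 0.13 × 173 = 22.490
Maximum at age 4 (26.730).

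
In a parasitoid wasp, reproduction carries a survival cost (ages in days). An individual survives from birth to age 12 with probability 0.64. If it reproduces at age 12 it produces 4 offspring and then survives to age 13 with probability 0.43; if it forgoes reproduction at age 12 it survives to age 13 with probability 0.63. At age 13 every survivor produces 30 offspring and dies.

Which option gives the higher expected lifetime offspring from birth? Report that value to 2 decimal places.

12.10

breed at age 12: R₀ = 0.64 × (4 + 0.43 × 30) = 0.64 × 16.9000 = 10.8160
delay to age 13: R₀ = 0.64 × (0.63 × 30) = 0.64 × 18.9000 = 12.0960
Higher: delay to age 13 (12.0960).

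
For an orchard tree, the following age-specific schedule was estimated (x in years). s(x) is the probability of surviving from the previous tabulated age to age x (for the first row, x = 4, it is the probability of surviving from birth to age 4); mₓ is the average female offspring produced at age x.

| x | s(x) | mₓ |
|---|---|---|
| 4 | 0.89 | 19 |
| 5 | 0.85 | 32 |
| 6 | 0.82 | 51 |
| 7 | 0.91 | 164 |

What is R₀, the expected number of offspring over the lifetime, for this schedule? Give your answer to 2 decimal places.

165.33

Survivorship from birth: l_x = s_4·s_5·…·s_x.
  l_4 = 0.89000
  l_5 = 0.75650
  l_6 = 0.62033
  l_7 = 0.56450
R₀ = Σ l_x mₓ:
  age 4: 0.89000 × 19 = 16.9100
  age 5: 0.75650 × 32 = 24.2080
  age 6: 0.62033 × 51 = 31.6368
  age 7: 0.56450 × 164 = 92.5780
R₀ = 16.9100 + 24.2080 + 31.6368 + 92.5780 = 165.3328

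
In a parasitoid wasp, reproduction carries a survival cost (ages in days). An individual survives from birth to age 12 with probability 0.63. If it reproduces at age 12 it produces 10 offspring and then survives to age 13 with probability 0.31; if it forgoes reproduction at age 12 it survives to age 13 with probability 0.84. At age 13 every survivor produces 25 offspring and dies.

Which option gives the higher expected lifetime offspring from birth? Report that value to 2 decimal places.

13.23

breed at age 12: R₀ = 0.63 × (10 + 0.31 × 25) = 0.63 × 17.7500 = 11.1825
delay to age 13: R₀ = 0.63 × (0.84 × 25) = 0.63 × 21.0000 = 13.2300
Higher: delay to age 13 (13.2300).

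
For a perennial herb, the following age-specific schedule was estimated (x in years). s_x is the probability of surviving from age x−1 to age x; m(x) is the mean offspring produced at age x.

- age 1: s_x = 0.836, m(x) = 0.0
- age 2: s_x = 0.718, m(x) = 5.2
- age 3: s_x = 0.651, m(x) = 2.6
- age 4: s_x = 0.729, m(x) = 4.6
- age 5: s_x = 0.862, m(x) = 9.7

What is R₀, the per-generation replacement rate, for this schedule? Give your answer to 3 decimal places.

Survivorship from birth: l_x = s_1·s_2·…·s_x.
  l_1 = 0.83600
  l_2 = 0.60025
  l_3 = 0.39076
  l_4 = 0.28487
  l_5 = 0.24555
R₀ = Σ l_x m(x):
  age 1: 0.83600 × 0.0 = 0.0000
  age 2: 0.60025 × 5.2 = 3.1213
  age 3: 0.39076 × 2.6 = 1.0160
  age 4: 0.28487 × 4.6 = 1.3104
  age 5: 0.24555 × 9.7 = 2.3818
R₀ = 0.0000 + 3.1213 + 1.0160 + 1.3104 + 2.3818 = 7.8295

7.830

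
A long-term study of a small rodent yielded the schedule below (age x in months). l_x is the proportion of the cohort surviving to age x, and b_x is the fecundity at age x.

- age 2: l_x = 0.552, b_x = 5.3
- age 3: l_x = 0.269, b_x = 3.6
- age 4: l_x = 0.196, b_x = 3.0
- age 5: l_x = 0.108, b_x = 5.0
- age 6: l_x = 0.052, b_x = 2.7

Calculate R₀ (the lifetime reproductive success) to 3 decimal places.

5.162

R₀ = Σ l_x b_x:
  age 2: 0.552 × 5.3 = 2.9256
  age 3: 0.269 × 3.6 = 0.9684
  age 4: 0.196 × 3.0 = 0.5880
  age 5: 0.108 × 5.0 = 0.5400
  age 6: 0.052 × 2.7 = 0.1404
R₀ = 2.9256 + 0.9684 + 0.5880 + 0.5400 + 0.1404 = 5.1624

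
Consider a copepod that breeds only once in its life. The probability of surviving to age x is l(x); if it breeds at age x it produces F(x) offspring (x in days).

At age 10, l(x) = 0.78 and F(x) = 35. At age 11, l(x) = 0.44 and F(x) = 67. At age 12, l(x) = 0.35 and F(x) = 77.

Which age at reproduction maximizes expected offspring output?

Expected offspring if breeding at age x = l(x) × F(x):
  age 10: 0.78 × 35 = 27.300
  age 11: 0.44 × 67 = 29.480
  age 12: 0.35 × 77 = 26.950
Maximum at age 11 (29.480).

11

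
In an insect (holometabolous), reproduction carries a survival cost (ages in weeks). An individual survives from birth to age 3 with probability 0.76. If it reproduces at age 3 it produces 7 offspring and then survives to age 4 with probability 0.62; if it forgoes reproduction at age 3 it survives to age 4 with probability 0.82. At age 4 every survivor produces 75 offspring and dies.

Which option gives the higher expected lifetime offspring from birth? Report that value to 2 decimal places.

breed at age 3: R₀ = 0.76 × (7 + 0.62 × 75) = 0.76 × 53.5000 = 40.6600
delay to age 4: R₀ = 0.76 × (0.82 × 75) = 0.76 × 61.5000 = 46.7400
Higher: delay to age 4 (46.7400).

46.74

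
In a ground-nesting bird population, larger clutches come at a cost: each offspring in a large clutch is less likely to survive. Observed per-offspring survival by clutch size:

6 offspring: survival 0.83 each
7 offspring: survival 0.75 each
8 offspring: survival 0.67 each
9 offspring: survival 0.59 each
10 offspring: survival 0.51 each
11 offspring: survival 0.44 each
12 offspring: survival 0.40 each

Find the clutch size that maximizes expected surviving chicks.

Expected surviving chicks = c × s(c):
  c=6: 6 × 0.83 = 4.980
  c=7: 7 × 0.75 = 5.250
  c=8: 8 × 0.67 = 5.360
  c=9: 9 × 0.59 = 5.310
  c=10: 10 × 0.51 = 5.100
  c=11: 11 × 0.44 = 4.840
  c=12: 12 × 0.40 = 4.800
Maximum at c = 8 (5.360 surviving chicks).

8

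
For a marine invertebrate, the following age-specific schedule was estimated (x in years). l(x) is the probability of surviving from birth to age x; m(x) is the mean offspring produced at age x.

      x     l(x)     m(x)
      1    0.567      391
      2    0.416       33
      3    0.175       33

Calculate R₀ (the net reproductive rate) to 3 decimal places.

R₀ = Σ l(x) m(x):
  age 1: 0.567 × 391 = 221.6970
  age 2: 0.416 × 33 = 13.7280
  age 3: 0.175 × 33 = 5.7750
R₀ = 221.6970 + 13.7280 + 5.7750 = 241.2000

241.200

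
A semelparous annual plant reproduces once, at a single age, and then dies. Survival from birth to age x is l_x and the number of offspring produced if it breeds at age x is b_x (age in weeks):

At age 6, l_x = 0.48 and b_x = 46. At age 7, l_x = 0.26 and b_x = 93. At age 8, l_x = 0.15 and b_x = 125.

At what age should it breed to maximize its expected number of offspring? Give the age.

Expected offspring if breeding at age x = l_x × b_x:
  age 6: 0.48 × 46 = 22.080
  age 7: 0.26 × 93 = 24.180
  age 8: 0.15 × 125 = 18.750
Maximum at age 7 (24.180).

7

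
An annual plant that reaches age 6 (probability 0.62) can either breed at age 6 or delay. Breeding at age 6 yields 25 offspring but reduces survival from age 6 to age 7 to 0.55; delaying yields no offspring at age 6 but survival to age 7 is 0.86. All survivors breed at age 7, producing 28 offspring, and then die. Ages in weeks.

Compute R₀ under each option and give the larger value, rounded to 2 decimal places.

breed at age 6: R₀ = 0.62 × (25 + 0.55 × 28) = 0.62 × 40.4000 = 25.0480
delay to age 7: R₀ = 0.62 × (0.86 × 28) = 0.62 × 24.0800 = 14.9296
Higher: breed at age 6 (25.0480).

25.05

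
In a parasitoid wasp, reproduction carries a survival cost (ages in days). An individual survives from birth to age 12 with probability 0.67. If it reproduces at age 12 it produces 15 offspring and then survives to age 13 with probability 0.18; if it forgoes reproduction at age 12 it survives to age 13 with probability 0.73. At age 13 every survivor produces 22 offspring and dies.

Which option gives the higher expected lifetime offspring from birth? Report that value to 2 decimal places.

breed at age 12: R₀ = 0.67 × (15 + 0.18 × 22) = 0.67 × 18.9600 = 12.7032
delay to age 13: R₀ = 0.67 × (0.73 × 22) = 0.67 × 16.0600 = 10.7602
Higher: breed at age 12 (12.7032).

12.70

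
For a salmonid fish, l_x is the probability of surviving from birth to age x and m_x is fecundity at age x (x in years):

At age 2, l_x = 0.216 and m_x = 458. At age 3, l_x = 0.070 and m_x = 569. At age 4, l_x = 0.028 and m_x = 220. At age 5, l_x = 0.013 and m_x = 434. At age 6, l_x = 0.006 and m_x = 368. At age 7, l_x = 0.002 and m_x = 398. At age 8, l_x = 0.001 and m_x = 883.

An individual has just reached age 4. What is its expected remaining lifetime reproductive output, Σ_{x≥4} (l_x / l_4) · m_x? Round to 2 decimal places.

560.32

l_4 = 0.028. Conditional survival from age 4 to x is l_x / l_4.
  x=4: (0.028/0.028) × 220 = 220.0000
  x=5: (0.013/0.028) × 434 = 201.5000
  x=6: (0.006/0.028) × 368 = 78.8571
  x=7: (0.002/0.028) × 398 = 28.4286
  x=8: (0.001/0.028) × 883 = 31.5357
Sum = 220.0000 + 201.5000 + 78.8571 + 28.4286 + 31.5357 = 560.3214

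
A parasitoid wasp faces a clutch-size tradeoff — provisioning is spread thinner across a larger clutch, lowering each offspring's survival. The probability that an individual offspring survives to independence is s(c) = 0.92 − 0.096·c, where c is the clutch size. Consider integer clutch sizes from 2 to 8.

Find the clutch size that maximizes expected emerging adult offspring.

5

Expected emerging adult offspring = c × s(c):
  c=2: 2 × 0.728 = 1.456
  c=3: 3 × 0.632 = 1.896
  c=4: 4 × 0.536 = 2.144
  c=5: 5 × 0.440 = 2.200
  c=6: 6 × 0.344 = 2.064
  c=7: 7 × 0.248 = 1.736
  c=8: 8 × 0.152 = 1.216
Maximum at c = 5 (2.200 emerging adult offspring).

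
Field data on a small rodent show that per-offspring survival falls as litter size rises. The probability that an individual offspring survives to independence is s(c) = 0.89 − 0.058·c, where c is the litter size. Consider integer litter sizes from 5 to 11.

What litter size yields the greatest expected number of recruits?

Expected recruits = c × s(c):
  c=5: 5 × 0.600 = 3.000
  c=6: 6 × 0.542 = 3.252
  c=7: 7 × 0.484 = 3.388
  c=8: 8 × 0.426 = 3.408
  c=9: 9 × 0.368 = 3.312
  c=10: 10 × 0.310 = 3.100
  c=11: 11 × 0.252 = 2.772
Maximum at c = 8 (3.408 recruits).

8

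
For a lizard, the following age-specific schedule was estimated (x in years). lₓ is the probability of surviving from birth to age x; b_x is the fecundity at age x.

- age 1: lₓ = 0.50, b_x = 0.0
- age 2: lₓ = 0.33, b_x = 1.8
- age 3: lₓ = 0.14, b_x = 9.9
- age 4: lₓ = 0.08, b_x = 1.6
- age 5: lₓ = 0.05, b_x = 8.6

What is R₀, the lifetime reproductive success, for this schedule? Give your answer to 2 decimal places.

R₀ = Σ lₓ b_x:
  age 1: 0.50 × 0.0 = 0.0000
  age 2: 0.33 × 1.8 = 0.5940
  age 3: 0.14 × 9.9 = 1.3860
  age 4: 0.08 × 1.6 = 0.1280
  age 5: 0.05 × 8.6 = 0.4300
R₀ = 0.0000 + 0.5940 + 1.3860 + 0.1280 + 0.4300 = 2.5380

2.54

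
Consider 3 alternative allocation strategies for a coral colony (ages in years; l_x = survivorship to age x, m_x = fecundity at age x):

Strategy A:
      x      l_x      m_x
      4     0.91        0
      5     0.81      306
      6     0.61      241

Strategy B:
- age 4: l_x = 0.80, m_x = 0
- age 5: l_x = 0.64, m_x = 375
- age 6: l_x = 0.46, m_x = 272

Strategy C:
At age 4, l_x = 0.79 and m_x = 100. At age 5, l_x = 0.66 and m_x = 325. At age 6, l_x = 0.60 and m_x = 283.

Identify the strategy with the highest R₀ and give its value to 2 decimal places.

463.30

Strategy A: R₀ = 0.91×0 + 0.81×306 + 0.61×241 = 394.8700
Strategy B: R₀ = 0.80×0 + 0.64×375 + 0.46×272 = 365.1200
Strategy C: R₀ = 0.79×100 + 0.66×325 + 0.60×283 = 463.3000
Highest R₀: strategy C with 463.3000.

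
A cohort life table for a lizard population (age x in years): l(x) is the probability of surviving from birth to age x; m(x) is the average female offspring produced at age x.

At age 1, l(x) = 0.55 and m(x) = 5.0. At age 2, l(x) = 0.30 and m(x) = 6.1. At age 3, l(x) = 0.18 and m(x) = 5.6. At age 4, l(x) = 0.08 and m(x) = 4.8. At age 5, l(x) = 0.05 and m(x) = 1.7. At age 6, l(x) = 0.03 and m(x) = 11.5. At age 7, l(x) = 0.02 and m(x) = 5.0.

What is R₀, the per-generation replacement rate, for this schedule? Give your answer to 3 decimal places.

R₀ = Σ l(x) m(x):
  age 1: 0.55 × 5.0 = 2.7500
  age 2: 0.30 × 6.1 = 1.8300
  age 3: 0.18 × 5.6 = 1.0080
  age 4: 0.08 × 4.8 = 0.3840
  age 5: 0.05 × 1.7 = 0.0850
  age 6: 0.03 × 11.5 = 0.3450
  age 7: 0.02 × 5.0 = 0.1000
R₀ = 2.7500 + 1.8300 + 1.0080 + 0.3840 + 0.0850 + 0.3450 + 0.1000 = 6.5020

6.502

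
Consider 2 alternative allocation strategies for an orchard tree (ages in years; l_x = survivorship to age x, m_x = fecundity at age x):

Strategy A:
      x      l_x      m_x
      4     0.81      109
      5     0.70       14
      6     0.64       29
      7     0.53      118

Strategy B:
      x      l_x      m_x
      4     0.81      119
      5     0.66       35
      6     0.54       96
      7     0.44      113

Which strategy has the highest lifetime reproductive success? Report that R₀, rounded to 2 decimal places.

221.05

Strategy A: R₀ = 0.81×109 + 0.70×14 + 0.64×29 + 0.53×118 = 179.1900
Strategy B: R₀ = 0.81×119 + 0.66×35 + 0.54×96 + 0.44×113 = 221.0500
Highest R₀: strategy B with 221.0500.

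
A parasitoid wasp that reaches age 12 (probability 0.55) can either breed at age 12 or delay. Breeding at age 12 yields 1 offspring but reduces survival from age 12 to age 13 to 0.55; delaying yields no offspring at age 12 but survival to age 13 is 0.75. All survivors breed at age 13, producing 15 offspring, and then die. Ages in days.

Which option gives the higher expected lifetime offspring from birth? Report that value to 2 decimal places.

breed at age 12: R₀ = 0.55 × (1 + 0.55 × 15) = 0.55 × 9.2500 = 5.0875
delay to age 13: R₀ = 0.55 × (0.75 × 15) = 0.55 × 11.2500 = 6.1875
Higher: delay to age 13 (6.1875).

6.19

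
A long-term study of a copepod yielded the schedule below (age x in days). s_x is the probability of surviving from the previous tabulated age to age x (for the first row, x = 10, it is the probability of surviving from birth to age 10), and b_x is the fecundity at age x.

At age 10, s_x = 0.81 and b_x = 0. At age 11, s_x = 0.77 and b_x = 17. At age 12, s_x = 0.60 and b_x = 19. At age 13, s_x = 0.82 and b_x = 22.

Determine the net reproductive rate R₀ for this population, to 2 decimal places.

Survivorship from birth: l_x = s_10·s_11·…·s_x.
  l_10 = 0.81000
  l_11 = 0.62370
  l_12 = 0.37422
  l_13 = 0.30686
R₀ = Σ l_x b_x:
  age 10: 0.81000 × 0 = 0.0000
  age 11: 0.62370 × 17 = 10.6029
  age 12: 0.37422 × 19 = 7.1102
  age 13: 0.30686 × 22 = 6.7509
R₀ = 0.0000 + 10.6029 + 7.1102 + 6.7509 = 24.4640

24.46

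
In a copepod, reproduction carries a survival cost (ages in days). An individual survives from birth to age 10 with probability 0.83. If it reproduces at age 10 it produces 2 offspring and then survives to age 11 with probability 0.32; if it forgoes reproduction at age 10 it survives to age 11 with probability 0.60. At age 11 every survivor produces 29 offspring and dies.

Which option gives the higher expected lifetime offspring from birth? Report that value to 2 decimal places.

14.44

breed at age 10: R₀ = 0.83 × (2 + 0.32 × 29) = 0.83 × 11.2800 = 9.3624
delay to age 11: R₀ = 0.83 × (0.60 × 29) = 0.83 × 17.4000 = 14.4420
Higher: delay to age 11 (14.4420).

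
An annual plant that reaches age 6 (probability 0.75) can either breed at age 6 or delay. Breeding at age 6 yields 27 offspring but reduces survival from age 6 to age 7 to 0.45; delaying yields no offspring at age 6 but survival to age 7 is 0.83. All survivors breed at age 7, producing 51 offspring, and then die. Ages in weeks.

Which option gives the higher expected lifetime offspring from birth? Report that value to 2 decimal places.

37.46

breed at age 6: R₀ = 0.75 × (27 + 0.45 × 51) = 0.75 × 49.9500 = 37.4625
delay to age 7: R₀ = 0.75 × (0.83 × 51) = 0.75 × 42.3300 = 31.7475
Higher: breed at age 6 (37.4625).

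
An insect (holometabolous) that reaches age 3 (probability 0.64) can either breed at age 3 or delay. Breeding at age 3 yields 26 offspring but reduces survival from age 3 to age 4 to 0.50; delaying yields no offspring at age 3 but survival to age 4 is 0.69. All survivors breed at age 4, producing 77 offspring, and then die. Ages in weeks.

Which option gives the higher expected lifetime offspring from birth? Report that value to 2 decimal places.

41.28

breed at age 3: R₀ = 0.64 × (26 + 0.50 × 77) = 0.64 × 64.5000 = 41.2800
delay to age 4: R₀ = 0.64 × (0.69 × 77) = 0.64 × 53.1300 = 34.0032
Higher: breed at age 3 (41.2800).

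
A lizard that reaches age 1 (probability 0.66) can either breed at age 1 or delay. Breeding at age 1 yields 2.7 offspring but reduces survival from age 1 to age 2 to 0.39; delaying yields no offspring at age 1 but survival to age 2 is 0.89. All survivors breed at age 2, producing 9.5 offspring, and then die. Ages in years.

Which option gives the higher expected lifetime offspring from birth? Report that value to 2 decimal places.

5.58

breed at age 1: R₀ = 0.66 × (2.7 + 0.39 × 9.5) = 0.66 × 6.4050 = 4.2273
delay to age 2: R₀ = 0.66 × (0.89 × 9.5) = 0.66 × 8.4550 = 5.5803
Higher: delay to age 2 (5.5803).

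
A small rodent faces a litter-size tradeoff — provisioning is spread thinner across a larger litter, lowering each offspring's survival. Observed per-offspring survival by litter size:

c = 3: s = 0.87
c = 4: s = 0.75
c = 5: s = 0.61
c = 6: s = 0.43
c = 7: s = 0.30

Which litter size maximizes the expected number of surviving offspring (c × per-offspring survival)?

Expected surviving offspring = c × s(c):
  c=3: 3 × 0.87 = 2.610
  c=4: 4 × 0.75 = 3.000
  c=5: 5 × 0.61 = 3.050
  c=6: 6 × 0.43 = 2.580
  c=7: 7 × 0.30 = 2.100
Maximum at c = 5 (3.050 surviving offspring).

5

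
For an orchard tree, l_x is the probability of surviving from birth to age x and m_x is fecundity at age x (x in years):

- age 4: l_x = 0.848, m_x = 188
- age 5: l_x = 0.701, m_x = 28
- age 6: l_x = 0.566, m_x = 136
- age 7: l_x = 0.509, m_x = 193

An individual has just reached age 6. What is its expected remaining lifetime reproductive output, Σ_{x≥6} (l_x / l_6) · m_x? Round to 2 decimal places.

309.56

l_6 = 0.566. Conditional survival from age 6 to x is l_x / l_6.
  x=6: (0.566/0.566) × 136 = 136.0000
  x=7: (0.509/0.566) × 193 = 173.5636
Sum = 136.0000 + 173.5636 = 309.5636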